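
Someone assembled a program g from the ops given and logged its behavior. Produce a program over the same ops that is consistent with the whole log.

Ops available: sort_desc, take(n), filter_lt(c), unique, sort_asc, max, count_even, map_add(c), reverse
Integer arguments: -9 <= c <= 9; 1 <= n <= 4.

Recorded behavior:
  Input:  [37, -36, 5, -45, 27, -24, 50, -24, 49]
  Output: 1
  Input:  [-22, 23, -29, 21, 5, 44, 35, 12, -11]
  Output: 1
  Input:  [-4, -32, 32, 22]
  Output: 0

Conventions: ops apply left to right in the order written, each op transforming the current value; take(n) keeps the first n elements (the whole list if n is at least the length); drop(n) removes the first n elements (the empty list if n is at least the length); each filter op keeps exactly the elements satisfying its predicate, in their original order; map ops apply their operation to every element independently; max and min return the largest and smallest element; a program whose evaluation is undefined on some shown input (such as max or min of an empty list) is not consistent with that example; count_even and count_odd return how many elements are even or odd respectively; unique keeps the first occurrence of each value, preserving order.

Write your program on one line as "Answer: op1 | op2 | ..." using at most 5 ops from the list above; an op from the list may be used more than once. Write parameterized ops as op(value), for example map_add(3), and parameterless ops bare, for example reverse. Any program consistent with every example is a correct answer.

map_add(5) | filter_lt(2) | filter_lt(-7) | count_even

Check, running the answer program on each example:
  [37, -36, 5, -45, 27, -24, 50, -24, 49] -> [42, -31, 10, -40, 32, -19, 55, -19, 54] -> [-31, -40, -19, -19] -> [-31, -40, -19, -19] -> 1
  [-22, 23, -29, 21, 5, 44, 35, 12, -11] -> [-17, 28, -24, 26, 10, 49, 40, 17, -6] -> [-17, -24, -6] -> [-17, -24] -> 1
  [-4, -32, 32, 22] -> [1, -27, 37, 27] -> [1, -27] -> [-27] -> 0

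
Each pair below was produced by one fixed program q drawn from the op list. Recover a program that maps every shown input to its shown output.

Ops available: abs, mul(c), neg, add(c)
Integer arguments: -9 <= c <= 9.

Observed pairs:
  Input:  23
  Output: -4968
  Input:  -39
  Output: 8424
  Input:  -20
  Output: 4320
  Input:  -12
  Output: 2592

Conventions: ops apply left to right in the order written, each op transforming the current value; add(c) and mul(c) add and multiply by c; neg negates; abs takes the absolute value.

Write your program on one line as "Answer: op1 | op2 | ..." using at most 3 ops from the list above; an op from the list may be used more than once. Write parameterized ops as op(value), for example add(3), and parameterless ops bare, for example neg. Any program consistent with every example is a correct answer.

mul(-3) | mul(-8) | mul(-9)

Check, running the answer program on each example:
  23 -> -69 -> 552 -> -4968
  -39 -> 117 -> -936 -> 8424
  -20 -> 60 -> -480 -> 4320
  -12 -> 36 -> -288 -> 2592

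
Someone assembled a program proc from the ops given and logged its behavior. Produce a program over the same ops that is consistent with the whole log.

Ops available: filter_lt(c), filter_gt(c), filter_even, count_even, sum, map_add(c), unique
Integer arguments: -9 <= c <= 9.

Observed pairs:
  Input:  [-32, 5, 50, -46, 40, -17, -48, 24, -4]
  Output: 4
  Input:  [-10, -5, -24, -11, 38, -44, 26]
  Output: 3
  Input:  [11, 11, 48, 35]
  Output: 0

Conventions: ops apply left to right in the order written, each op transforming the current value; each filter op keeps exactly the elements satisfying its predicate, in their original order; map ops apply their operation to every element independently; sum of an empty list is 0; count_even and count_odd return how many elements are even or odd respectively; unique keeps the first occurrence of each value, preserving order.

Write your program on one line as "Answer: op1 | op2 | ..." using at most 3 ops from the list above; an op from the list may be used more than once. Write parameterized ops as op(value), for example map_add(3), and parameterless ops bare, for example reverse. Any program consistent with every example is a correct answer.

filter_lt(6) | count_even

Check, running the answer program on each example:
  [-32, 5, 50, -46, 40, -17, -48, 24, -4] -> [-32, 5, -46, -17, -48, -4] -> 4
  [-10, -5, -24, -11, 38, -44, 26] -> [-10, -5, -24, -11, -44] -> 3
  [11, 11, 48, 35] -> [] -> 0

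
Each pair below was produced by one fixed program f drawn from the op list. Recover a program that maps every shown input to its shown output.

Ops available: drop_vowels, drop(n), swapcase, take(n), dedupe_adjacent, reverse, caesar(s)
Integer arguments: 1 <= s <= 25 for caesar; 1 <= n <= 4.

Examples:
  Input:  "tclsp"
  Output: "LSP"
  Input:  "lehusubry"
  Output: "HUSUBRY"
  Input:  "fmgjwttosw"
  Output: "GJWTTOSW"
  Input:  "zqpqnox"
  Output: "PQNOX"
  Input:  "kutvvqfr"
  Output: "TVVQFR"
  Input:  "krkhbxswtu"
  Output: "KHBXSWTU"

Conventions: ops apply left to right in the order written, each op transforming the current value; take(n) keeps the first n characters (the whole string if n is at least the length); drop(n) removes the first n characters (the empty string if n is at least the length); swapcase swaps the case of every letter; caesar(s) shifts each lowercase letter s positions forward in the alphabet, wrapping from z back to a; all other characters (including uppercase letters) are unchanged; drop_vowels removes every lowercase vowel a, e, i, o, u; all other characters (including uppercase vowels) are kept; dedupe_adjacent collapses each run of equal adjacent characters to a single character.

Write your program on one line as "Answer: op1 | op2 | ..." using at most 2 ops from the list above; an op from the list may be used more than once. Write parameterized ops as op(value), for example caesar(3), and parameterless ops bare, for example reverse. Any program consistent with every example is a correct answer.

swapcase | drop(2)

Check, running the answer program on each example:
  "tclsp" -> "TCLSP" -> "LSP"
  "lehusubry" -> "LEHUSUBRY" -> "HUSUBRY"
  "fmgjwttosw" -> "FMGJWTTOSW" -> "GJWTTOSW"
  "zqpqnox" -> "ZQPQNOX" -> "PQNOX"
  "kutvvqfr" -> "KUTVVQFR" -> "TVVQFR"
  "krkhbxswtu" -> "KRKHBXSWTU" -> "KHBXSWTU"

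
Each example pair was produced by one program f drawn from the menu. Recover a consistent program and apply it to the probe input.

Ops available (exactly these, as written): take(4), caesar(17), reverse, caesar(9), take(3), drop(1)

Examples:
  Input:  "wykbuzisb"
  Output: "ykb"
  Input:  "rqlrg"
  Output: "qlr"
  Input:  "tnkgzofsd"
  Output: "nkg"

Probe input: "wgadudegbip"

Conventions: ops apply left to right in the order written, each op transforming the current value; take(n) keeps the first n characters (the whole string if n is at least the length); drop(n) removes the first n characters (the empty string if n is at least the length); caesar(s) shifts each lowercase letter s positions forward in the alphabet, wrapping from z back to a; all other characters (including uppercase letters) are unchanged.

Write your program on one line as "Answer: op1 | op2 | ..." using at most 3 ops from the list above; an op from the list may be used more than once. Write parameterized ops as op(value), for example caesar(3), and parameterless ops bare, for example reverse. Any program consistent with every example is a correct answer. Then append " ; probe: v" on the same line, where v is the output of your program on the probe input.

drop(1) | take(3) ; probe: "gad"

Check, running the answer program on each example:
  "wykbuzisb" -> "ykbuzisb" -> "ykb"
  "rqlrg" -> "qlrg" -> "qlr"
  "tnkgzofsd" -> "nkgzofsd" -> "nkg"
  probe: "wgadudegbip" -> "gadudegbip" -> "gad"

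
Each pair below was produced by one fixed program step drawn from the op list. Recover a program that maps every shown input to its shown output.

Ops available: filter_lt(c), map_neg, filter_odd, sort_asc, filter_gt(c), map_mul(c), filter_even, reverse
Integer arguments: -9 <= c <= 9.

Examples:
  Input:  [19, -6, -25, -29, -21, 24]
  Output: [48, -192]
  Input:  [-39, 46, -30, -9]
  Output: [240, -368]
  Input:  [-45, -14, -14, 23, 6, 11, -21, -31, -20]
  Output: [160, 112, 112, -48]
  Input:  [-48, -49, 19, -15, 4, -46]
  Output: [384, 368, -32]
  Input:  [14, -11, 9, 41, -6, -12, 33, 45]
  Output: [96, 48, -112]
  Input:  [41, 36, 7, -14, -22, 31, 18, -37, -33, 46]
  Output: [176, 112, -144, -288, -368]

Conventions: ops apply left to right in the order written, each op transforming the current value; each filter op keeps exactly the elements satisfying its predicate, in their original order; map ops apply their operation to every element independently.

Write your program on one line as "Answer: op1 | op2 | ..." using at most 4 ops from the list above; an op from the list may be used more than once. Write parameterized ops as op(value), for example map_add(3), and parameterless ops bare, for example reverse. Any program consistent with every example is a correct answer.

reverse | filter_even | sort_asc | map_mul(-8)

Check, running the answer program on each example:
  [19, -6, -25, -29, -21, 24] -> [24, -21, -29, -25, -6, 19] -> [24, -6] -> [-6, 24] -> [48, -192]
  [-39, 46, -30, -9] -> [-9, -30, 46, -39] -> [-30, 46] -> [-30, 46] -> [240, -368]
  [-45, -14, -14, 23, 6, 11, -21, -31, -20] -> [-20, -31, -21, 11, 6, 23, -14, -14, -45] -> [-20, 6, -14, -14] -> [-20, -14, -14, 6] -> [160, 112, 112, -48]
  [-48, -49, 19, -15, 4, -46] -> [-46, 4, -15, 19, -49, -48] -> [-46, 4, -48] -> [-48, -46, 4] -> [384, 368, -32]
  [14, -11, 9, 41, -6, -12, 33, 45] -> [45, 33, -12, -6, 41, 9, -11, 14] -> [-12, -6, 14] -> [-12, -6, 14] -> [96, 48, -112]
  [41, 36, 7, -14, -22, 31, 18, -37, -33, 46] -> [46, -33, -37, 18, 31, -22, -14, 7, 36, 41] -> [46, 18, -22, -14, 36] -> [-22, -14, 18, 36, 46] -> [176, 112, -144, -288, -368]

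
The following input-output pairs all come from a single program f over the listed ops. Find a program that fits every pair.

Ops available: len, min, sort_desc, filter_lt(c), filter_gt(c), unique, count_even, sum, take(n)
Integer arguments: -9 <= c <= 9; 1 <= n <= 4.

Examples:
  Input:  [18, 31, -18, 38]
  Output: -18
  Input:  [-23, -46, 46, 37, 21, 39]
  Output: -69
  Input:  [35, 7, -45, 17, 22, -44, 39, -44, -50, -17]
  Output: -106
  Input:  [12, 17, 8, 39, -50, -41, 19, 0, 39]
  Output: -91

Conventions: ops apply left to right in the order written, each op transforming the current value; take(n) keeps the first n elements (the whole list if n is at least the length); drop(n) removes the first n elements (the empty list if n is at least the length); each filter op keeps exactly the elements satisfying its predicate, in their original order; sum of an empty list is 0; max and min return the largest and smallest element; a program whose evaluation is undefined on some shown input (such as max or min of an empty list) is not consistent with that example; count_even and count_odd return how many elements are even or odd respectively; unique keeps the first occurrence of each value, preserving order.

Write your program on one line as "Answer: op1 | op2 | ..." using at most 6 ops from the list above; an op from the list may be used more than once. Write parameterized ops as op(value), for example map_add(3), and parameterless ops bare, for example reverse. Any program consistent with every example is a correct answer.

filter_lt(-4) | sort_desc | unique | take(3) | sum

Check, running the answer program on each example:
  [18, 31, -18, 38] -> [-18] -> [-18] -> [-18] -> [-18] -> -18
  [-23, -46, 46, 37, 21, 39] -> [-23, -46] -> [-23, -46] -> [-23, -46] -> [-23, -46] -> -69
  [35, 7, -45, 17, 22, -44, 39, -44, -50, -17] -> [-45, -44, -44, -50, -17] -> [-17, -44, -44, -45, -50] -> [-17, -44, -45, -50] -> [-17, -44, -45] -> -106
  [12, 17, 8, 39, -50, -41, 19, 0, 39] -> [-50, -41] -> [-41, -50] -> [-41, -50] -> [-41, -50] -> -91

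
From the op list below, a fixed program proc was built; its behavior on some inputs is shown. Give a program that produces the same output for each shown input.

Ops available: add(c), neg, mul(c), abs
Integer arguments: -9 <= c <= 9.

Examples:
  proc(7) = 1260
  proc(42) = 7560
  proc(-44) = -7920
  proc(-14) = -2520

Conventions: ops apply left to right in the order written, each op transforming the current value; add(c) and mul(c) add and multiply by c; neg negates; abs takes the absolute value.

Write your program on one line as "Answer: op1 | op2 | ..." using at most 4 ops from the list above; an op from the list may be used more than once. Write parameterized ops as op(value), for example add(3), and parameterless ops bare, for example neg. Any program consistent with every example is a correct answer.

mul(-5) | neg | mul(6) | mul(6)

Check, running the answer program on each example:
  7 -> -35 -> 35 -> 210 -> 1260
  42 -> -210 -> 210 -> 1260 -> 7560
  -44 -> 220 -> -220 -> -1320 -> -7920
  -14 -> 70 -> -70 -> -420 -> -2520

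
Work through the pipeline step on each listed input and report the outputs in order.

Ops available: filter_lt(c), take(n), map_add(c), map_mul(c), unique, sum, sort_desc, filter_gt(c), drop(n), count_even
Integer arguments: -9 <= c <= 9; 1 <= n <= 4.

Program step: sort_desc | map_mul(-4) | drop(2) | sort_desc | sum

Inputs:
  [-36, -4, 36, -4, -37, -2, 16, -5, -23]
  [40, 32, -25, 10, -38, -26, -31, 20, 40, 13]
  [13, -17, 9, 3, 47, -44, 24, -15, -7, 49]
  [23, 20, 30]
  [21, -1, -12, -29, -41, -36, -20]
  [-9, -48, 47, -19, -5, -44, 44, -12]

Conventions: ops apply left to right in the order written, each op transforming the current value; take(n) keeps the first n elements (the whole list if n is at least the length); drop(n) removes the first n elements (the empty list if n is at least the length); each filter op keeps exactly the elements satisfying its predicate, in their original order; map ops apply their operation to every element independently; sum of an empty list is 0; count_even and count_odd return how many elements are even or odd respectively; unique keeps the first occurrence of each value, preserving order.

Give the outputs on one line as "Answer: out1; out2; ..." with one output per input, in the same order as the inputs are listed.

444; 180; 136; -80; 552; 548

Execution, op by op:
  [-36, -4, 36, -4, -37, -2, 16, -5, -23] -> [36, 16, -2, -4, -4, -5, -23, -36, -37] -> [-144, -64, 8, 16, 16, 20, 92, 144, 148] -> [8, 16, 16, 20, 92, 144, 148] -> [148, 144, 92, 20, 16, 16, 8] -> 444
  [40, 32, -25, 10, -38, -26, -31, 20, 40, 13] -> [40, 40, 32, 20, 13, 10, -25, -26, -31, -38] -> [-160, -160, -128, -80, -52, -40, 100, 104, 124, 152] -> [-128, -80, -52, -40, 100, 104, 124, 152] -> [152, 124, 104, 100, -40, -52, -80, -128] -> 180
  [13, -17, 9, 3, 47, -44, 24, -15, -7, 49] -> [49, 47, 24, 13, 9, 3, -7, -15, -17, -44] -> [-196, -188, -96, -52, -36, -12, 28, 60, 68, 176] -> [-96, -52, -36, -12, 28, 60, 68, 176] -> [176, 68, 60, 28, -12, -36, -52, -96] -> 136
  [23, 20, 30] -> [30, 23, 20] -> [-120, -92, -80] -> [-80] -> [-80] -> -80
  [21, -1, -12, -29, -41, -36, -20] -> [21, -1, -12, -20, -29, -36, -41] -> [-84, 4, 48, 80, 116, 144, 164] -> [48, 80, 116, 144, 164] -> [164, 144, 116, 80, 48] -> 552
  [-9, -48, 47, -19, -5, -44, 44, -12] -> [47, 44, -5, -9, -12, -19, -44, -48] -> [-188, -176, 20, 36, 48, 76, 176, 192] -> [20, 36, 48, 76, 176, 192] -> [192, 176, 76, 48, 36, 20] -> 548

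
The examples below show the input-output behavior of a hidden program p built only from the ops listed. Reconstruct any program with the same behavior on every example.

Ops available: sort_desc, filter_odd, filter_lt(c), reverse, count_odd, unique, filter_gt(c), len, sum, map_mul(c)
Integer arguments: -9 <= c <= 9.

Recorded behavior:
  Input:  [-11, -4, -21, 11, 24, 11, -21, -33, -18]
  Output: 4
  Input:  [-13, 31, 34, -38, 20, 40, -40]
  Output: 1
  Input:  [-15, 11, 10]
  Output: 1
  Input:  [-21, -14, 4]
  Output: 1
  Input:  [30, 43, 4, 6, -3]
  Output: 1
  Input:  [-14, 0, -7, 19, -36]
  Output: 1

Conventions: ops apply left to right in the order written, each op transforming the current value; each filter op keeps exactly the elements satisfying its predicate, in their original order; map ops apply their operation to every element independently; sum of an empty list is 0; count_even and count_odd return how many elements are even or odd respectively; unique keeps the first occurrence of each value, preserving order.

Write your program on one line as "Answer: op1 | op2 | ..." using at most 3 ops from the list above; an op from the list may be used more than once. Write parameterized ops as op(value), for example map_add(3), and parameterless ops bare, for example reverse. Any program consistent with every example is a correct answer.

sort_desc | filter_lt(9) | count_odd

Check, running the answer program on each example:
  [-11, -4, -21, 11, 24, 11, -21, -33, -18] -> [24, 11, 11, -4, -11, -18, -21, -21, -33] -> [-4, -11, -18, -21, -21, -33] -> 4
  [-13, 31, 34, -38, 20, 40, -40] -> [40, 34, 31, 20, -13, -38, -40] -> [-13, -38, -40] -> 1
  [-15, 11, 10] -> [11, 10, -15] -> [-15] -> 1
  [-21, -14, 4] -> [4, -14, -21] -> [4, -14, -21] -> 1
  [30, 43, 4, 6, -3] -> [43, 30, 6, 4, -3] -> [6, 4, -3] -> 1
  [-14, 0, -7, 19, -36] -> [19, 0, -7, -14, -36] -> [0, -7, -14, -36] -> 1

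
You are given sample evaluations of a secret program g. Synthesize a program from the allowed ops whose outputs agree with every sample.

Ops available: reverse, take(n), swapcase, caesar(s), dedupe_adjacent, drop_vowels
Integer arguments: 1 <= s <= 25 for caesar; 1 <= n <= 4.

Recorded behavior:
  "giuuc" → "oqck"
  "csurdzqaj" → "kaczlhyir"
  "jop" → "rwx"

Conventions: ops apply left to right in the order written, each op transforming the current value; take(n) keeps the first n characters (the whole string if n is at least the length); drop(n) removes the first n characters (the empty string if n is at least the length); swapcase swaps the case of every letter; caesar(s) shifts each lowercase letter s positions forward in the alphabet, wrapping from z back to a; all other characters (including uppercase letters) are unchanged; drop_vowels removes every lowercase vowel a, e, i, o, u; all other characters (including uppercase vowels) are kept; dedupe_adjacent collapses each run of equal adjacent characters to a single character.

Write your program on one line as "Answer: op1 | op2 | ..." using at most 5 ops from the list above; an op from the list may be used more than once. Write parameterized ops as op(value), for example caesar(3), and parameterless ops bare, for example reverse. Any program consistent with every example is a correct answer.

reverse | dedupe_adjacent | caesar(8) | reverse

Check, running the answer program on each example:
  "giuuc" -> "cuuig" -> "cuig" -> "kcqo" -> "oqck"
  "csurdzqaj" -> "jaqzdrusc" -> "jaqzdrusc" -> "riyhlzcak" -> "kaczlhyir"
  "jop" -> "poj" -> "poj" -> "xwr" -> "rwx"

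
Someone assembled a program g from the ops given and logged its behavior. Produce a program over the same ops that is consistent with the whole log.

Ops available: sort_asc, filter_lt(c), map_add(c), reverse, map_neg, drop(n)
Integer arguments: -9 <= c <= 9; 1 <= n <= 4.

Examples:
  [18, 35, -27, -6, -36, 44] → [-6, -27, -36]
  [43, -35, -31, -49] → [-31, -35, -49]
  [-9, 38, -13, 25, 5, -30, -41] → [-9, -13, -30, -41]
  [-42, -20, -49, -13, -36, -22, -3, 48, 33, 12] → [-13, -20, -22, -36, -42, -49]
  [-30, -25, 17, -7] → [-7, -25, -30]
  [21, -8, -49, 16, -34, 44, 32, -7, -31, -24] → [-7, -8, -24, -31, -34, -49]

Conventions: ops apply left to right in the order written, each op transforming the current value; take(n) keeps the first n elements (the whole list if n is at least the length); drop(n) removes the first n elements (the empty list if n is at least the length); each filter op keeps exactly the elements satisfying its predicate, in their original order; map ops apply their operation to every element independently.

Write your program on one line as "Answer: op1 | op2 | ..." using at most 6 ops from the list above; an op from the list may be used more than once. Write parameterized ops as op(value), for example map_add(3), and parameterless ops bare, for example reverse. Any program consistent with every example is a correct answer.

map_neg | sort_asc | map_neg | reverse | filter_lt(-5) | reverse

Check, running the answer program on each example:
  [18, 35, -27, -6, -36, 44] -> [-18, -35, 27, 6, 36, -44] -> [-44, -35, -18, 6, 27, 36] -> [44, 35, 18, -6, -27, -36] -> [-36, -27, -6, 18, 35, 44] -> [-36, -27, -6] -> [-6, -27, -36]
  [43, -35, -31, -49] -> [-43, 35, 31, 49] -> [-43, 31, 35, 49] -> [43, -31, -35, -49] -> [-49, -35, -31, 43] -> [-49, -35, -31] -> [-31, -35, -49]
  [-9, 38, -13, 25, 5, -30, -41] -> [9, -38, 13, -25, -5, 30, 41] -> [-38, -25, -5, 9, 13, 30, 41] -> [38, 25, 5, -9, -13, -30, -41] -> [-41, -30, -13, -9, 5, 25, 38] -> [-41, -30, -13, -9] -> [-9, -13, -30, -41]
  [-42, -20, -49, -13, -36, -22, -3, 48, 33, 12] -> [42, 20, 49, 13, 36, 22, 3, -48, -33, -12] -> [-48, -33, -12, 3, 13, 20, 22, 36, 42, 49] -> [48, 33, 12, -3, -13, -20, -22, -36, -42, -49] -> [-49, -42, -36, -22, -20, -13, -3, 12, 33, 48] -> [-49, -42, -36, -22, -20, -13] -> [-13, -20, -22, -36, -42, -49]
  [-30, -25, 17, -7] -> [30, 25, -17, 7] -> [-17, 7, 25, 30] -> [17, -7, -25, -30] -> [-30, -25, -7, 17] -> [-30, -25, -7] -> [-7, -25, -30]
  [21, -8, -49, 16, -34, 44, 32, -7, -31, -24] -> [-21, 8, 49, -16, 34, -44, -32, 7, 31, 24] -> [-44, -32, -21, -16, 7, 8, 24, 31, 34, 49] -> [44, 32, 21, 16, -7, -8, -24, -31, -34, -49] -> [-49, -34, -31, -24, -8, -7, 16, 21, 32, 44] -> [-49, -34, -31, -24, -8, -7] -> [-7, -8, -24, -31, -34, -49]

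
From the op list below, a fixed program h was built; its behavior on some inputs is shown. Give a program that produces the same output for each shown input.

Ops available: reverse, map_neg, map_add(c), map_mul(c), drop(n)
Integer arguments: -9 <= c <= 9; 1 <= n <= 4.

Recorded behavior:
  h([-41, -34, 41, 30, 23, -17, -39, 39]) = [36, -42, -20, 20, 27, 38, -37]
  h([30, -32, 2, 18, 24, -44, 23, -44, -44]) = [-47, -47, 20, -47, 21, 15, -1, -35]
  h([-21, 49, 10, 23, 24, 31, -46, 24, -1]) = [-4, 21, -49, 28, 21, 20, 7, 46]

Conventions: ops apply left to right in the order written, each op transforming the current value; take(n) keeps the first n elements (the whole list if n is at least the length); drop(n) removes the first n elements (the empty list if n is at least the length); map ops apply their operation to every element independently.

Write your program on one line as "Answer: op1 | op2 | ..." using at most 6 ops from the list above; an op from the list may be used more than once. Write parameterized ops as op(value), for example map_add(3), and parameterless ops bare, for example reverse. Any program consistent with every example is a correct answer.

map_add(3) | map_add(-6) | drop(1) | map_neg | reverse | map_neg

Check, running the answer program on each example:
  [-41, -34, 41, 30, 23, -17, -39, 39] -> [-38, -31, 44, 33, 26, -14, -36, 42] -> [-44, -37, 38, 27, 20, -20, -42, 36] -> [-37, 38, 27, 20, -20, -42, 36] -> [37, -38, -27, -20, 20, 42, -36] -> [-36, 42, 20, -20, -27, -38, 37] -> [36, -42, -20, 20, 27, 38, -37]
  [30, -32, 2, 18, 24, -44, 23, -44, -44] -> [33, -29, 5, 21, 27, -41, 26, -41, -41] -> [27, -35, -1, 15, 21, -47, 20, -47, -47] -> [-35, -1, 15, 21, -47, 20, -47, -47] -> [35, 1, -15, -21, 47, -20, 47, 47] -> [47, 47, -20, 47, -21, -15, 1, 35] -> [-47, -47, 20, -47, 21, 15, -1, -35]
  [-21, 49, 10, 23, 24, 31, -46, 24, -1] -> [-18, 52, 13, 26, 27, 34, -43, 27, 2] -> [-24, 46, 7, 20, 21, 28, -49, 21, -4] -> [46, 7, 20, 21, 28, -49, 21, -4] -> [-46, -7, -20, -21, -28, 49, -21, 4] -> [4, -21, 49, -28, -21, -20, -7, -46] -> [-4, 21, -49, 28, 21, 20, 7, 46]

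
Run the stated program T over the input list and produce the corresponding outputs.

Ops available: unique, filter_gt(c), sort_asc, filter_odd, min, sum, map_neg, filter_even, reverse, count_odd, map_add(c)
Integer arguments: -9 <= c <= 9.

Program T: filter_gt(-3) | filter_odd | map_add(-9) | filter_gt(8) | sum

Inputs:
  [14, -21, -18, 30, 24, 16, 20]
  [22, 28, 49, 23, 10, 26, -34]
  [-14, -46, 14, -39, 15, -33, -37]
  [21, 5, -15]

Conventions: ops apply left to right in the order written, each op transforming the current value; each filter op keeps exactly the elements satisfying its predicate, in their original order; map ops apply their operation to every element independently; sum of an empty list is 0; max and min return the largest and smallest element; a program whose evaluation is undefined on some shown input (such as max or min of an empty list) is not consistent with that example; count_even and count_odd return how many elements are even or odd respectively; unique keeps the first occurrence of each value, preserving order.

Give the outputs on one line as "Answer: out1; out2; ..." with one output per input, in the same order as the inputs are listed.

Execution, op by op:
  [14, -21, -18, 30, 24, 16, 20] -> [14, 30, 24, 16, 20] -> [] -> [] -> [] -> 0
  [22, 28, 49, 23, 10, 26, -34] -> [22, 28, 49, 23, 10, 26] -> [49, 23] -> [40, 14] -> [40, 14] -> 54
  [-14, -46, 14, -39, 15, -33, -37] -> [14, 15] -> [15] -> [6] -> [] -> 0
  [21, 5, -15] -> [21, 5] -> [21, 5] -> [12, -4] -> [12] -> 12

0; 54; 0; 12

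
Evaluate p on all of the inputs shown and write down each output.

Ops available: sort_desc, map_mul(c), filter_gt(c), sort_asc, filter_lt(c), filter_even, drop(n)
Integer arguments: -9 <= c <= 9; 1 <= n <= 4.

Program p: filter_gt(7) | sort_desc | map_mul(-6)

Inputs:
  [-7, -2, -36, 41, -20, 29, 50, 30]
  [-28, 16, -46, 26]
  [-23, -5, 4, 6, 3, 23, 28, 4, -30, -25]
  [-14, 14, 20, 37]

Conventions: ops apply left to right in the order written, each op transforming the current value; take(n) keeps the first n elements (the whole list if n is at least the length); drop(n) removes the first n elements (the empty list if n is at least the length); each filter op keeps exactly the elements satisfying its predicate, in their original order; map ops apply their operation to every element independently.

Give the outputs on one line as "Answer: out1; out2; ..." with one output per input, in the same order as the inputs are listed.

[-300, -246, -180, -174]; [-156, -96]; [-168, -138]; [-222, -120, -84]

Execution, op by op:
  [-7, -2, -36, 41, -20, 29, 50, 30] -> [41, 29, 50, 30] -> [50, 41, 30, 29] -> [-300, -246, -180, -174]
  [-28, 16, -46, 26] -> [16, 26] -> [26, 16] -> [-156, -96]
  [-23, -5, 4, 6, 3, 23, 28, 4, -30, -25] -> [23, 28] -> [28, 23] -> [-168, -138]
  [-14, 14, 20, 37] -> [14, 20, 37] -> [37, 20, 14] -> [-222, -120, -84]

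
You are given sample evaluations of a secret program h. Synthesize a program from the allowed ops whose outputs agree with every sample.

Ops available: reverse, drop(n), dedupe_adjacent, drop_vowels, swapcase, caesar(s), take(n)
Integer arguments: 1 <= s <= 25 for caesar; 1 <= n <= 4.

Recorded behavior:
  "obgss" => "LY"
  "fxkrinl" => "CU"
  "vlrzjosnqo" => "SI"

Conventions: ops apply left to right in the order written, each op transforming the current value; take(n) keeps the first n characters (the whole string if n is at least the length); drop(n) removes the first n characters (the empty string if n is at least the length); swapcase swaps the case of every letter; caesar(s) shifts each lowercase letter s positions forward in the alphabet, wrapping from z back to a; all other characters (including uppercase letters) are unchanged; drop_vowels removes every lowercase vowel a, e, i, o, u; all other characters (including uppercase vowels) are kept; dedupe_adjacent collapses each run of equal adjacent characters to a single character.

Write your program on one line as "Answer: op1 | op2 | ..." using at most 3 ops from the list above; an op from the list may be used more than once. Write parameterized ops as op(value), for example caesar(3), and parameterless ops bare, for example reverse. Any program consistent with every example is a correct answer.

caesar(23) | swapcase | take(2)

Check, running the answer program on each example:
  "obgss" -> "lydpp" -> "LYDPP" -> "LY"
  "fxkrinl" -> "cuhofki" -> "CUHOFKI" -> "CU"
  "vlrzjosnqo" -> "siowglpknl" -> "SIOWGLPKNL" -> "SI"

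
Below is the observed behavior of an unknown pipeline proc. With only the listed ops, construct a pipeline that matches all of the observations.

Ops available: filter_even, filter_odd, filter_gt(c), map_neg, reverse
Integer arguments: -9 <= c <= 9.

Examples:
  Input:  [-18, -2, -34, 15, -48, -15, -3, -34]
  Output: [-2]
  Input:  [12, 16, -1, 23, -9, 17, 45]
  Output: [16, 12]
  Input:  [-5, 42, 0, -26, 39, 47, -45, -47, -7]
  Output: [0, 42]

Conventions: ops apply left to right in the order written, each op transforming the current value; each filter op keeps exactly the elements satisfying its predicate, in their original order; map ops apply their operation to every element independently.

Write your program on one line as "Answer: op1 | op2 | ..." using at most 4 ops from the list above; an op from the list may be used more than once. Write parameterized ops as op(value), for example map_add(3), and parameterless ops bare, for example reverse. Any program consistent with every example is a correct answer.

filter_gt(-8) | reverse | filter_even

Check, running the answer program on each example:
  [-18, -2, -34, 15, -48, -15, -3, -34] -> [-2, 15, -3] -> [-3, 15, -2] -> [-2]
  [12, 16, -1, 23, -9, 17, 45] -> [12, 16, -1, 23, 17, 45] -> [45, 17, 23, -1, 16, 12] -> [16, 12]
  [-5, 42, 0, -26, 39, 47, -45, -47, -7] -> [-5, 42, 0, 39, 47, -7] -> [-7, 47, 39, 0, 42, -5] -> [0, 42]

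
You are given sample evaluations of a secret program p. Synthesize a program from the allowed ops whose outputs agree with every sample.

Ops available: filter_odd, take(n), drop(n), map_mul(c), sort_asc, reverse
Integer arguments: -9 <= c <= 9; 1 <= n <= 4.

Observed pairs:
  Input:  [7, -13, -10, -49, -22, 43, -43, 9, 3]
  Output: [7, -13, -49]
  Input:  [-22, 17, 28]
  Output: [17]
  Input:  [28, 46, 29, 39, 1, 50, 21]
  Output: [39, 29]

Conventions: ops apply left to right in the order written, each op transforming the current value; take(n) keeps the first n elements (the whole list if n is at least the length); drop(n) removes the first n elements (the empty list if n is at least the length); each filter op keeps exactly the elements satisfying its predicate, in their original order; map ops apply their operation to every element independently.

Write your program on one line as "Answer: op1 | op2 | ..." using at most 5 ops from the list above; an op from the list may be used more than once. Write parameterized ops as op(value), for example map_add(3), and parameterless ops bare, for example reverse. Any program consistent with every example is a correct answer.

take(4) | filter_odd | sort_asc | reverse

Check, running the answer program on each example:
  [7, -13, -10, -49, -22, 43, -43, 9, 3] -> [7, -13, -10, -49] -> [7, -13, -49] -> [-49, -13, 7] -> [7, -13, -49]
  [-22, 17, 28] -> [-22, 17, 28] -> [17] -> [17] -> [17]
  [28, 46, 29, 39, 1, 50, 21] -> [28, 46, 29, 39] -> [29, 39] -> [29, 39] -> [39, 29]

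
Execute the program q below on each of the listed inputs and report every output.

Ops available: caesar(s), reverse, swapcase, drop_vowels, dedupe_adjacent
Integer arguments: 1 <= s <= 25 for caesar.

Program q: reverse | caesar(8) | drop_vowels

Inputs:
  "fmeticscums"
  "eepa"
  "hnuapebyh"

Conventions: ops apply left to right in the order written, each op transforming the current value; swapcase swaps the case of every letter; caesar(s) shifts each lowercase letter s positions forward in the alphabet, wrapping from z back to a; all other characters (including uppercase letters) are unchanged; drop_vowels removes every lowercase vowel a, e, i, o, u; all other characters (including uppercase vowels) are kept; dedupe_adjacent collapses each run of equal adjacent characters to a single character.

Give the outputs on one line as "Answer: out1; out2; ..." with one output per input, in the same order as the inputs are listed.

Execution, op by op:
  "fmeticscums" -> "smucscitemf" -> "auckakqbmun" -> "ckkqbmn"
  "eepa" -> "apee" -> "ixmm" -> "xmm"
  "hnuapebyh" -> "hybepaunh" -> "pgjmxicvp" -> "pgjmxcvp"

"ckkqbmn"; "xmm"; "pgjmxcvp"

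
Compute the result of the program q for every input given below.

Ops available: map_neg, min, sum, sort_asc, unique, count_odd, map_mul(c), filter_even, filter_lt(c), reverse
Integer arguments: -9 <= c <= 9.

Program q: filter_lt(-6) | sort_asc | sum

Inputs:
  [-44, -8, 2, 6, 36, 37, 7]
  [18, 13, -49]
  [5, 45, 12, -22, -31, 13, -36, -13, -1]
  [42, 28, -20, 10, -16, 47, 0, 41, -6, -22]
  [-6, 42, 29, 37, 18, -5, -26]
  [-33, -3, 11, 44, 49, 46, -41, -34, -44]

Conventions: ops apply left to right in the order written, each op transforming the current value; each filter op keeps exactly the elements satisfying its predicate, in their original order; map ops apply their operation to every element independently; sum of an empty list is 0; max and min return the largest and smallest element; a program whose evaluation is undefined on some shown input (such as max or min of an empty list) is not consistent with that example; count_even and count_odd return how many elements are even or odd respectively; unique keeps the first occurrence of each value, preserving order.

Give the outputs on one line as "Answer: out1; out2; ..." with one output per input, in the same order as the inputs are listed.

Execution, op by op:
  [-44, -8, 2, 6, 36, 37, 7] -> [-44, -8] -> [-44, -8] -> -52
  [18, 13, -49] -> [-49] -> [-49] -> -49
  [5, 45, 12, -22, -31, 13, -36, -13, -1] -> [-22, -31, -36, -13] -> [-36, -31, -22, -13] -> -102
  [42, 28, -20, 10, -16, 47, 0, 41, -6, -22] -> [-20, -16, -22] -> [-22, -20, -16] -> -58
  [-6, 42, 29, 37, 18, -5, -26] -> [-26] -> [-26] -> -26
  [-33, -3, 11, 44, 49, 46, -41, -34, -44] -> [-33, -41, -34, -44] -> [-44, -41, -34, -33] -> -152

-52; -49; -102; -58; -26; -152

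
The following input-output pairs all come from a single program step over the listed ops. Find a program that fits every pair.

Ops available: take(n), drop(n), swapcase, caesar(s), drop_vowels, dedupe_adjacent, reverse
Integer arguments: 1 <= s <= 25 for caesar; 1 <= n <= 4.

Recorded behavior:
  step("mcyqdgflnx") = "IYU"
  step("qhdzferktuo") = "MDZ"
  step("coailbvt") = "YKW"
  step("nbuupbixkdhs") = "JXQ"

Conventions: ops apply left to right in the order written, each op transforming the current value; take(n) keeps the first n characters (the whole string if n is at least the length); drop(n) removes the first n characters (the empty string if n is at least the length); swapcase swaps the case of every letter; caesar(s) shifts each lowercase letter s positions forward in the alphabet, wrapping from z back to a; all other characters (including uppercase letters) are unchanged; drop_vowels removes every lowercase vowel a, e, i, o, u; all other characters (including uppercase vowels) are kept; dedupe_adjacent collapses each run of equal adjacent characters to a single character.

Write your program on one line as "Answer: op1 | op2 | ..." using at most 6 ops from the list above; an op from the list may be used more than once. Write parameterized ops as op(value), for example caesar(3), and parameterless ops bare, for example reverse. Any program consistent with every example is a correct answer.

dedupe_adjacent | caesar(24) | caesar(24) | swapcase | take(3)

Check, running the answer program on each example:
  "mcyqdgflnx" -> "mcyqdgflnx" -> "kawobedjlv" -> "iyumzcbhjt" -> "IYUMZCBHJT" -> "IYU"
  "qhdzferktuo" -> "qhdzferktuo" -> "ofbxdcpirsm" -> "mdzvbangpqk" -> "MDZVBANGPQK" -> "MDZ"
  "coailbvt" -> "coailbvt" -> "amygjztr" -> "ykwehxrp" -> "YKWEHXRP" -> "YKW"
  "nbuupbixkdhs" -> "nbupbixkdhs" -> "lzsnzgvibfq" -> "jxqlxetgzdo" -> "JXQLXETGZDO" -> "JXQ"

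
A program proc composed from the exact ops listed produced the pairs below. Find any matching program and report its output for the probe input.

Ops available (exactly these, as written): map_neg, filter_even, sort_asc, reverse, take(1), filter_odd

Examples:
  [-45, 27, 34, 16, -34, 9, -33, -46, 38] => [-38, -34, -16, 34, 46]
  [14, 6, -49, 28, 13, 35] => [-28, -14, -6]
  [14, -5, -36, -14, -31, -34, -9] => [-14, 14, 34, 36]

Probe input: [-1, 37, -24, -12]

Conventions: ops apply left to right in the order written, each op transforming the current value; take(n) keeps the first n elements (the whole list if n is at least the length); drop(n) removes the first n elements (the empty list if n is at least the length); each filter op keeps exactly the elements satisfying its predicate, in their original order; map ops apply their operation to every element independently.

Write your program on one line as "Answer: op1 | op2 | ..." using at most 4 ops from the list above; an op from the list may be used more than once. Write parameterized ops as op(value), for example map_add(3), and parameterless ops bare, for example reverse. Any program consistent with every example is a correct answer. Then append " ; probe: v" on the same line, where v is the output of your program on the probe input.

filter_even | map_neg | sort_asc ; probe: [12, 24]

Check, running the answer program on each example:
  [-45, 27, 34, 16, -34, 9, -33, -46, 38] -> [34, 16, -34, -46, 38] -> [-34, -16, 34, 46, -38] -> [-38, -34, -16, 34, 46]
  [14, 6, -49, 28, 13, 35] -> [14, 6, 28] -> [-14, -6, -28] -> [-28, -14, -6]
  [14, -5, -36, -14, -31, -34, -9] -> [14, -36, -14, -34] -> [-14, 36, 14, 34] -> [-14, 14, 34, 36]
  probe: [-1, 37, -24, -12] -> [-24, -12] -> [24, 12] -> [12, 24]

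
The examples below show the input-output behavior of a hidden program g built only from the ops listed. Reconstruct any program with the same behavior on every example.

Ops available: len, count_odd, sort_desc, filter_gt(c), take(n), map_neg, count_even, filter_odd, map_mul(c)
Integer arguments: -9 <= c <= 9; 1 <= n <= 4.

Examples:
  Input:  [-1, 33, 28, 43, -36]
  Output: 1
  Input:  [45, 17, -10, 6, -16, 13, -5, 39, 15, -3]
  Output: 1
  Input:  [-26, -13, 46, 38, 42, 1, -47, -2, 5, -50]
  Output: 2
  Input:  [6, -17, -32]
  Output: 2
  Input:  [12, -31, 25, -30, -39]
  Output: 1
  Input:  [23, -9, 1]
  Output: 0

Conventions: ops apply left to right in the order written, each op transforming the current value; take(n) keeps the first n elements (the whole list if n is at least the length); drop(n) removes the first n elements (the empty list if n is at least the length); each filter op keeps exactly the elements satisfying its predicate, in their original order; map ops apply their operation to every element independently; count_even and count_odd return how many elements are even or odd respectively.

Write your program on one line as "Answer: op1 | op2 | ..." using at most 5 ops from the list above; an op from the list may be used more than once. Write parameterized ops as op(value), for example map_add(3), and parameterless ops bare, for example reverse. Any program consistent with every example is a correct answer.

map_neg | take(3) | sort_desc | count_even

Check, running the answer program on each example:
  [-1, 33, 28, 43, -36] -> [1, -33, -28, -43, 36] -> [1, -33, -28] -> [1, -28, -33] -> 1
  [45, 17, -10, 6, -16, 13, -5, 39, 15, -3] -> [-45, -17, 10, -6, 16, -13, 5, -39, -15, 3] -> [-45, -17, 10] -> [10, -17, -45] -> 1
  [-26, -13, 46, 38, 42, 1, -47, -2, 5, -50] -> [26, 13, -46, -38, -42, -1, 47, 2, -5, 50] -> [26, 13, -46] -> [26, 13, -46] -> 2
  [6, -17, -32] -> [-6, 17, 32] -> [-6, 17, 32] -> [32, 17, -6] -> 2
  [12, -31, 25, -30, -39] -> [-12, 31, -25, 30, 39] -> [-12, 31, -25] -> [31, -12, -25] -> 1
  [23, -9, 1] -> [-23, 9, -1] -> [-23, 9, -1] -> [9, -1, -23] -> 0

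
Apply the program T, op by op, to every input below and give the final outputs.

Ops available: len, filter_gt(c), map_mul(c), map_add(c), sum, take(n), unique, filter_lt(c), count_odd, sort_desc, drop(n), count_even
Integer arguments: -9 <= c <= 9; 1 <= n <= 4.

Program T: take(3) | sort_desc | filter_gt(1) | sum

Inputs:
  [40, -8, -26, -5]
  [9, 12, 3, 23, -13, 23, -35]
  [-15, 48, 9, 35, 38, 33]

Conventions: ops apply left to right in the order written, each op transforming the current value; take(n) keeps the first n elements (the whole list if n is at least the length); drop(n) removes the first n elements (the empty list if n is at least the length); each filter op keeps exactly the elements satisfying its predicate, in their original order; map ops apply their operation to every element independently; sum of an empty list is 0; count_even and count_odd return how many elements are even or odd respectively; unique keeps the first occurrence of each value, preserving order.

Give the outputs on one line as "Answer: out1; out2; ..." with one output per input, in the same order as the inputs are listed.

Execution, op by op:
  [40, -8, -26, -5] -> [40, -8, -26] -> [40, -8, -26] -> [40] -> 40
  [9, 12, 3, 23, -13, 23, -35] -> [9, 12, 3] -> [12, 9, 3] -> [12, 9, 3] -> 24
  [-15, 48, 9, 35, 38, 33] -> [-15, 48, 9] -> [48, 9, -15] -> [48, 9] -> 57

40; 24; 57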